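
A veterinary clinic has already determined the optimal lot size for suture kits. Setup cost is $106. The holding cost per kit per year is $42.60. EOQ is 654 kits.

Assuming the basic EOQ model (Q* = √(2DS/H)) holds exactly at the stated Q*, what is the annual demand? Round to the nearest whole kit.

85,947 kits per year

Since Q* = (2DS/H)^½, squaring gives Q*²·H = 2DS.
D = Q²H / (2S) = 654² × 42.6 / (2 × 106) = 85,946.71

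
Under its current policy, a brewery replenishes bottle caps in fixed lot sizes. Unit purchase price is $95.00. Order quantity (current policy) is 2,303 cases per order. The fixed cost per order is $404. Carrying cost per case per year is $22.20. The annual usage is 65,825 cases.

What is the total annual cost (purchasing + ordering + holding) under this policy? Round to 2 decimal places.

$6,290,485.54

Orders/yr = 65,825/2,303 = 28.582; ordering cost = 28.582 × $404 = $11,547.24
Average inventory = 2,303/2 = 1151.5; holding cost = 1151.5 × $22.2 = $25,563.30
Purchase cost = D·C = 65,825 × 95 = $6,253,375.00
Total = $11,547.24 + $25,563.30 + $6,253,375.00 = $6,290,485.54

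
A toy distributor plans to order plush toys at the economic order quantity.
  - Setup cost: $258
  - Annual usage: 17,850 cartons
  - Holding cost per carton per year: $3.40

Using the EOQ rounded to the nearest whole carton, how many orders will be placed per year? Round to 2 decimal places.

2DS/H = 2·17,850·258/3.4 = 2,709,000.00
EOQ = √2,709,000.00 ≈ 1,645.90 → Q = 1,646
Orders per year = D/Q = 17,850 / 1,646 = 10.844

10.84 orders per year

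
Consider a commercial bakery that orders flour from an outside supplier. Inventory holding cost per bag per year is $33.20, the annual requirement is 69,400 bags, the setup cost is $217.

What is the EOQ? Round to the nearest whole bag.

952 bags

2DS/H = 2·69,400·217/33.2 = 907,216.87
EOQ = √907,216.87 ≈ 952.48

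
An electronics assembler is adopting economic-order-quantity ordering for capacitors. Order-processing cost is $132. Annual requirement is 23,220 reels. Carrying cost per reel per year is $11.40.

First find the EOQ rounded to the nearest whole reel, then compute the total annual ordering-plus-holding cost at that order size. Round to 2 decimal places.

$8,359.60

EOQ = √(2DS/H) = √(2 × 23,220 × 132 / 11.4)
    = √(537,726.32) ≈ 733.30 → Q = 733 reels
Ordering: D/Q × S = 23,220/733 × $132 = $4,181.50
Holding:  Q/2 × H = 733/2 × $11.4 = $4,178.10
Total = $4,181.50 + $4,178.10 = $8,359.60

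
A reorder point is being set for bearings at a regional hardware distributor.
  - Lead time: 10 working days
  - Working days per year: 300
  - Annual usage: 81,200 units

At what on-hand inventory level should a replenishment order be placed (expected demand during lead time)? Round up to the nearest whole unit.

Daily demand d = 81,200 / 300 = 270.667 units/day
Demand during lead time = 270.667 × 10 = 2,706.67
Reorder point = 2,706.67 → round up

2,707 units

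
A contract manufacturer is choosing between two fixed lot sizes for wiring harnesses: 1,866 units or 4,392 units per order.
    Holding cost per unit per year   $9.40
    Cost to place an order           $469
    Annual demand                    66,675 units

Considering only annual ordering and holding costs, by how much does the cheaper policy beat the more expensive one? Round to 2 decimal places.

$2,234.02

Annual cost at Q: ordering D·S/Q plus holding Q·H/2.
TC(1,866) = (66,675/1,866)×469 + (1,866/2)×9.4 = $25,528.28
TC(4,392) = (66,675/4,392)×469 + (4,392/2)×9.4 = $27,762.29
Lots of 1,866 are cheaper by $2,234.02.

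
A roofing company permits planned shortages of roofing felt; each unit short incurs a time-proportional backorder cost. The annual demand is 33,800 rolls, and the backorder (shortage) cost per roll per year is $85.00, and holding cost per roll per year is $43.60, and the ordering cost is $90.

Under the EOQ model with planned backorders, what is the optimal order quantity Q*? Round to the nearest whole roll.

Basic EOQ = √(2·33,800·90/43.6) = 373.552
Backorder adjustment √((H+b)/b) = √((43.6+85)/85) = 1.2300
Q* = 373.552 × 1.2300 ≈ 459.48

459 rolls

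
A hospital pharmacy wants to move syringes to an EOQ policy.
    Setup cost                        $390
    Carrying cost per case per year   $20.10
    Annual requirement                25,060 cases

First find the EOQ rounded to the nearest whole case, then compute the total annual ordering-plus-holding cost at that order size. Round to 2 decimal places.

2DS/H = 2·25,060·390/20.1 = 972,477.61
EOQ = √972,477.61 ≈ 986.14 → Q = 986 cases
Orders/yr = 25,060/986 = 25.416; ordering cost = 25.416 × $390 = $9,912.17
Average inventory = 986/2 = 493; holding cost = 493 × $20.1 = $9,909.30
Total = $9,912.17 + $9,909.30 = $19,821.47

$19,821.47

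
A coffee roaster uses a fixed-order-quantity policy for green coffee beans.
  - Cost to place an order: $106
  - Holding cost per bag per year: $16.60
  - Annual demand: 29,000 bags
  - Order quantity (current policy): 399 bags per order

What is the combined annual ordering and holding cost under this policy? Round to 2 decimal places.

Orders/yr = 29,000/399 = 72.682; ordering cost = 72.682 × $106 = $7,704.26
Average inventory = 399/2 = 199.5; holding cost = 199.5 × $16.6 = $3,311.70
Total = $7,704.26 + $3,311.70 = $11,015.96

$11,015.96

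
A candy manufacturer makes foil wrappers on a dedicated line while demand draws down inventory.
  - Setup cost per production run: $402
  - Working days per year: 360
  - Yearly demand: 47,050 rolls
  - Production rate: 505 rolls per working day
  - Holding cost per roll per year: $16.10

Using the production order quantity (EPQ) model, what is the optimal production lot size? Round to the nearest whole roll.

1,780 rolls

d = 47,050/360 = 130.6944 rolls/day;  effective holding cost H(1 − d/p) = 16.1·(1 − 130.6944/505) = 11.93331
Q* = √(2DS / H_eff) = √(2·47,050·402 / 11.93331) ≈ 1,780.44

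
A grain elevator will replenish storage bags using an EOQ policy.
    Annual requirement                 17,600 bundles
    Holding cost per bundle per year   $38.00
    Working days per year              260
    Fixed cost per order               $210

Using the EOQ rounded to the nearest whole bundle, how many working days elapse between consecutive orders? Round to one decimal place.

Optimal lot size Q* = (2 × 17,600 × $210 / $38)^½ ≈ 441.05 → Q = 441 bundles
Days between orders = 260 / (D/Q) = 260 / 39.909 ≈ 6.515

6.5 days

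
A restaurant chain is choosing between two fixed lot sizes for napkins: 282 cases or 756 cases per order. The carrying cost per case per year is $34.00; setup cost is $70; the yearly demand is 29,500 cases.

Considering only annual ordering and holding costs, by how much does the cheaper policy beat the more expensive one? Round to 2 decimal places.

$3,466.79

TC(Q) = (D/Q)S + (Q/2)H
TC(282) = (29,500/282)×70 + (282/2)×34 = $12,116.70
TC(756) = (29,500/756)×70 + (756/2)×34 = $15,583.48
|ΔTC| = |$12,116.70 − $15,583.48| = $3,466.79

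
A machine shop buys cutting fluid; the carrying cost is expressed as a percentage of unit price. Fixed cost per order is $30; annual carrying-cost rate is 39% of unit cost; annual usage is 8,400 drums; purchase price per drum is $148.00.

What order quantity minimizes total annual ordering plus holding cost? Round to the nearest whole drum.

93 drums

Holding cost per drum per year: H = 39% × $148 = $57.7200
Q* = √(2·D·S / H) = √(2·8,400·30 / 57.72) = √8,731.8 ≈ 93.44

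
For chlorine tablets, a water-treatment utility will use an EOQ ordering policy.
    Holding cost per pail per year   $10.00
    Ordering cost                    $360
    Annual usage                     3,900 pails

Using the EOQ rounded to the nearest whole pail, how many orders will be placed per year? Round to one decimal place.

7.4 orders per year

Optimal lot size Q* = (2 × 3,900 × $360 / $10)^½ ≈ 529.91 → Q = 530
Orders per year = D/Q = 3,900 / 530 = 7.358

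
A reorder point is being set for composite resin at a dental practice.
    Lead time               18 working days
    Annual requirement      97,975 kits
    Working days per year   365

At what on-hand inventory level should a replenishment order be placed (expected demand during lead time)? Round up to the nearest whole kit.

Daily demand d = 97,975 / 365 = 268.425 kits/day
Demand during lead time = 268.425 × 18 = 4,831.64
Reorder point = 4,831.64 → round up

4,832 kits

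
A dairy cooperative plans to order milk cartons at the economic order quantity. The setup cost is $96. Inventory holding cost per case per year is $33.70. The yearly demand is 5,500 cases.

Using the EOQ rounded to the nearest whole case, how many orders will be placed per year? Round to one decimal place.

Q* = √(2·D·S / H) = √(2·5,500·96 / 33.7) = √31,335.3 ≈ 177.02 → Q = 177
Orders per year = D/Q = 5,500 / 177 = 31.073

31.1 orders per year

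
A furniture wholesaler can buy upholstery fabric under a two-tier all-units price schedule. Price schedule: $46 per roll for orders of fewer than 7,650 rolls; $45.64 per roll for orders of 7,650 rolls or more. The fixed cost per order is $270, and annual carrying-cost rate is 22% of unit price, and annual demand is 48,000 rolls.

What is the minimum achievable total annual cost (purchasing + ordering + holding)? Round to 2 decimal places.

H₁ = 22%×$46 = $10.1200;  H₂ = 22%×$45.64 = $10.0408
EOQ₁ = √(2×48,000×270/10.1200) = 1,600.40  (< 7,650, feasible at tier 1)
EOQ₂ = √(2×48,000×270/10.0408) = 1,606.69  (< 7,650 → use Q = 7,650 at tier-2 price)
TC(tier 1 (EOQ₁), Q≈1,600.4) = $2,224,196.00
TC(tier 2, Q≈7,650.0) = $2,230,820.18
Minimum at tier 1 (EOQ₁): $2,224,196.00

$2,224,196.00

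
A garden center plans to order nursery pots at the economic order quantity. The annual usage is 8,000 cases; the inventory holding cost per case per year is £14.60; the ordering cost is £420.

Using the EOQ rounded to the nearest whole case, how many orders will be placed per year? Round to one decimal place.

11.8 orders per year

2DS/H = 2·8,000·420/14.6 = 460,273.97
EOQ = √460,273.97 ≈ 678.43 → Q = 678
Orders per year = D/Q = 8,000 / 678 = 11.799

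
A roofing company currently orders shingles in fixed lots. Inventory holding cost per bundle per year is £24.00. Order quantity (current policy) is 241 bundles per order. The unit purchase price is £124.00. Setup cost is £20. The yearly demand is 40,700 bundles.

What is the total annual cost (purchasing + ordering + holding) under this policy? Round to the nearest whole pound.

Ordering: D/Q × S = 40,700/241 × £20 = £3,377.59
Holding:  Q/2 × H = 241/2 × £24 = £2,892.00
Purchase cost = D·C = 40,700 × 124 = £5,046,800.00
Total = £3,377.59 + £2,892.00 + £5,046,800.00 = £5,053,069.59

£5,053,070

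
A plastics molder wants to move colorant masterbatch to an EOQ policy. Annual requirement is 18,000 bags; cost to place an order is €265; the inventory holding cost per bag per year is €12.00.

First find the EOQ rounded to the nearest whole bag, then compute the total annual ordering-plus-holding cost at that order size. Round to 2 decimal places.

€10,699.53

Q* = √(2·D·S / H) = √(2·18,000·265 / 12) = √795,000.0 ≈ 891.63 → Q = 892 bags
Annual ordering cost = (D/Q)·S = (18,000/892) × 265 = €5,347.53
Annual holding cost  = (Q/2)·H = (892/2) × 12 = €5,352.00
Total = €5,347.53 + €5,352.00 = €10,699.53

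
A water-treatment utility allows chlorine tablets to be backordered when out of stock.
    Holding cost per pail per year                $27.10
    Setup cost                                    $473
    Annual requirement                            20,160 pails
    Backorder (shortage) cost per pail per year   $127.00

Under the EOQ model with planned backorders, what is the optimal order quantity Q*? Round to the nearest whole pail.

Basic EOQ = √(2·20,160·473/27.1) = 838.892
Backorder adjustment √((H+b)/b) = √((27.1+127)/127) = 1.1015
Q* = 838.892 × 1.1015 ≈ 924.07

924 pails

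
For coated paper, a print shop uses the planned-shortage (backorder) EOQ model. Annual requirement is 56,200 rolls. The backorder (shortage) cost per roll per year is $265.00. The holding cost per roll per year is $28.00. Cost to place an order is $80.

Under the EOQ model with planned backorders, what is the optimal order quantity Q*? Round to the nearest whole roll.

596 rolls

Q* = √(2DS/H) · √((H + b)/b)
   = √(2 × 56,200 × 80 / 28) · √((28 + 265) / 265)
   = 566.695 × 1.0515 ≈ 595.88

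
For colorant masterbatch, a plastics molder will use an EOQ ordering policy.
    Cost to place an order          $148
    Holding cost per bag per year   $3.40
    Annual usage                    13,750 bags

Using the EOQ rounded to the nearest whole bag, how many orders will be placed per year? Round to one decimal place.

12.6 orders per year

EOQ = √(2DS/H) = √(2 × 13,750 × 148 / 3.4)
    = √(1,197,058.82) ≈ 1,094.10 → Q = 1,094
N = D/Q = 13,750/1,094 ≈ 12.569 orders/yr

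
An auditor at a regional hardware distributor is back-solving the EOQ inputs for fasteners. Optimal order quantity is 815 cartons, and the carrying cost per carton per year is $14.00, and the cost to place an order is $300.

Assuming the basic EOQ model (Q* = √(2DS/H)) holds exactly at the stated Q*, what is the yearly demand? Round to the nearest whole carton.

Since Q* = (2DS/H)^½, squaring gives Q*²·H = 2DS.
D = Q²H / (2S) = 815² × 14 / (2 × 300) = 15,498.58

15,499 cartons per year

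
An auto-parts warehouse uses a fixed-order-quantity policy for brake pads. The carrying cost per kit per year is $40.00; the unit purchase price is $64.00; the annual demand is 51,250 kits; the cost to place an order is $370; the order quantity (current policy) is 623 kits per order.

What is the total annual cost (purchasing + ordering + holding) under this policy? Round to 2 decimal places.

Ordering: D/Q × S = 51,250/623 × $370 = $30,437.40
Holding:  Q/2 × H = 623/2 × $40 = $12,460.00
Purchase cost = D·C = 51,250 × 64 = $3,280,000.00
Total = $30,437.40 + $12,460.00 + $3,280,000.00 = $3,322,897.40

$3,322,897.40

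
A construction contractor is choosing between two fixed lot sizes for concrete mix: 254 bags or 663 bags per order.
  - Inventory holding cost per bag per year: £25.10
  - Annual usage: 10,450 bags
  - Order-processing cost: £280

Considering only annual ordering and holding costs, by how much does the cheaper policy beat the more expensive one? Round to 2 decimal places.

£1,973.46

Annual cost at Q: ordering D·S/Q plus holding Q·H/2.
TC(254) = (10,450/254)×280 + (254/2)×25.1 = £14,707.39
TC(663) = (10,450/663)×280 + (663/2)×25.1 = £12,733.92
Lots of 663 are cheaper by £1,973.46.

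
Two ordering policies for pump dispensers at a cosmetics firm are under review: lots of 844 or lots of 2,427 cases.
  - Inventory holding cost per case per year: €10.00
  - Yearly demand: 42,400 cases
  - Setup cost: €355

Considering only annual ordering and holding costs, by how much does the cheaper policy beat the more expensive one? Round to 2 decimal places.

Annual cost at Q: ordering D·S/Q plus holding Q·H/2.
TC(844) = (42,400/844)×355 + (844/2)×10 = €22,054.12
TC(2,427) = (42,400/2,427)×355 + (2,427/2)×10 = €18,336.90
Lots of 2,427 are cheaper by €3,717.23.

€3,717.23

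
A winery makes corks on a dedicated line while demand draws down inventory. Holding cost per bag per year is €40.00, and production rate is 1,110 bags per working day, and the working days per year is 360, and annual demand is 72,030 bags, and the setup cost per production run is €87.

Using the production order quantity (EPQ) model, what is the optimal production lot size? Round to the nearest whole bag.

d = 72,030/360 = 200.0833 bags/day;  effective holding cost H(1 − d/p) = 40·(1 − 200.0833/1110) = 32.78979
Q* = √(2DS / H_eff) = √(2·72,030·87 / 32.78979) ≈ 618.25

618 bags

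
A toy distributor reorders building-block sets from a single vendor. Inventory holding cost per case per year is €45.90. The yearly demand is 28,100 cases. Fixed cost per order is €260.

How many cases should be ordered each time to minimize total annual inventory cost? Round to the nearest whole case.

EOQ = √(2DS/H) = √(2 × 28,100 × 260 / 45.9)
    = √(318,344.23) ≈ 564.22

564 cases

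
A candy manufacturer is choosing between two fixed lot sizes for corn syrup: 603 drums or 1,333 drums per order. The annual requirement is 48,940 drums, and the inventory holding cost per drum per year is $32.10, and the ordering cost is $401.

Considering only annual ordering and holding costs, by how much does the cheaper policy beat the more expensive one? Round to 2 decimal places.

$6,106.62

For each Q, cost = (D/Q)·S + (Q/2)·H.
TC(603) = (48,940/603)×401 + (603/2)×32.1 = $42,223.66
TC(1,333) = (48,940/1,333)×401 + (1,333/2)×32.1 = $36,117.04
Cheaper: Q = 1,333.  Difference = $6,106.62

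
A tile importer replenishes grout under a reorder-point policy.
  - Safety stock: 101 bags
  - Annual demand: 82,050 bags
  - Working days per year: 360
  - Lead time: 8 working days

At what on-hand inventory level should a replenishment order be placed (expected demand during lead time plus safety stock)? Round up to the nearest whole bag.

Daily demand d = 82,050 / 360 = 227.917 bags/day
Demand during lead time = 227.917 × 8 = 1,823.33
Reorder point = 1,823.33 + 101 = 1,924.33 → round up

1,925 bags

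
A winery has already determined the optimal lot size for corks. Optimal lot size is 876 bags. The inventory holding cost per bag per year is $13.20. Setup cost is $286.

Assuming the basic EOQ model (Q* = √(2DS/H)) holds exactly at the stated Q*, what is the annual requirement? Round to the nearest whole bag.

Since Q* = (2DS/H)^½, squaring gives Q*²·H = 2DS.
D = Q²H / (2S) = 876² × 13.2 / (2 × 286) = 17,708.68

17,709 bags per year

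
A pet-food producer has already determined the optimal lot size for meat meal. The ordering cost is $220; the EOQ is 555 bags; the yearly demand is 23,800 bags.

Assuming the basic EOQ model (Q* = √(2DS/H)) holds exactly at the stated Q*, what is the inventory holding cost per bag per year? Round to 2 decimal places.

Since Q* = (2DS/H)^½, squaring gives Q*²·H = 2DS.
H = 2DS / Q² = 2 × 23,800 × 220 / 555² = 33.9972

$34.00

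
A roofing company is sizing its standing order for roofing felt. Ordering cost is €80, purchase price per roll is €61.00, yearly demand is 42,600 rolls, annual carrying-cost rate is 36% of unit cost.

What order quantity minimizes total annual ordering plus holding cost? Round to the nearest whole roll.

Holding cost per roll per year: H = 36% × €61 = €21.9600
Q* = √(2·D·S / H) = √(2·42,600·80 / 21.96) = √310,382.5 ≈ 557.12

557 rolls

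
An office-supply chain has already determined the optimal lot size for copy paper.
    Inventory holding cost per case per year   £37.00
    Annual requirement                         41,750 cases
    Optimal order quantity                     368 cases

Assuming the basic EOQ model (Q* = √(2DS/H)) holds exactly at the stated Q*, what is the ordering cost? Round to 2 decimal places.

EOQ relation: Q² = 2DS/H, so rearrange for the unknown.
S = Q²H / (2D) = 368² × 37 / (2 × 41,750) = 60.0082

£60.01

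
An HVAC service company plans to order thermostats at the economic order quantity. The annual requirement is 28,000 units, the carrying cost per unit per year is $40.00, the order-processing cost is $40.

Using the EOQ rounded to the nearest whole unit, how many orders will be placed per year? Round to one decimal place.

118.1 orders per year

EOQ = √(2DS/H) = √(2 × 28,000 × 40 / 40)
    = √(56,000.00) ≈ 236.64 → Q = 237
Orders per year = D/Q = 28,000 / 237 = 118.143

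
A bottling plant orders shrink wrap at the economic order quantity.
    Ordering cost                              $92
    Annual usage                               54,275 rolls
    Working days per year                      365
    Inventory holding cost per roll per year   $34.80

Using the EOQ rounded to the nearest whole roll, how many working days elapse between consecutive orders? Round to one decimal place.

Q* = √(2·D·S / H) = √(2·54,275·92 / 34.8) = √286,971.3 ≈ 535.70 → Q = 536 rolls
T = Q/D × 365 days = 536/54,275 × 365 = 3.605 days

3.6 days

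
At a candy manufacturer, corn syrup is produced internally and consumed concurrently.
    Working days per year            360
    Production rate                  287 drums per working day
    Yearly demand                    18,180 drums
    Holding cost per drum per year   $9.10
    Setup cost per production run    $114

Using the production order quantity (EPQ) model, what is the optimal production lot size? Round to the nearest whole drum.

743 drums

d = 18,180/360 = 50.5000 drums/day;  effective holding cost H(1 − d/p) = 9.1·(1 − 50.5000/287) = 7.49878
Q* = √(2DS / H_eff) = √(2·18,180·114 / 7.49878) ≈ 743.48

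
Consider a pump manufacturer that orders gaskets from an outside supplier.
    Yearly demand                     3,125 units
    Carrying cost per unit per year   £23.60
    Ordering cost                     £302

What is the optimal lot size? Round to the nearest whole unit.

283 units

EOQ = √(2DS/H) = √(2 × 3,125 × 302 / 23.6)
    = √(79,978.81) ≈ 282.81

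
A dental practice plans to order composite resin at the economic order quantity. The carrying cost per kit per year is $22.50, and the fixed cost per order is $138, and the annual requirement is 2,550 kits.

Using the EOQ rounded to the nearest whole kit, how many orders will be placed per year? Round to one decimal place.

EOQ = √(2DS/H) = √(2 × 2,550 × 138 / 22.5)
    = √(31,280.00) ≈ 176.86 → Q = 177
N = D/Q = 2,550/177 ≈ 14.407 orders/yr

14.4 orders per year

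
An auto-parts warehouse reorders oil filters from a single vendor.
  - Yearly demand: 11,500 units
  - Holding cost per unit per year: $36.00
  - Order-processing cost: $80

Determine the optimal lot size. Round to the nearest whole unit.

226 units

EOQ = √(2DS/H) = √(2 × 11,500 × 80 / 36)
    = √(51,111.11) ≈ 226.08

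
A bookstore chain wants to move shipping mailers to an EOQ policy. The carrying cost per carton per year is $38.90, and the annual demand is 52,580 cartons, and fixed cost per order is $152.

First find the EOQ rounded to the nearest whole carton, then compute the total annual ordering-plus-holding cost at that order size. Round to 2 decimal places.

EOQ = √(2DS/H) = √(2 × 52,580 × 152 / 38.9)
    = √(410,907.97) ≈ 641.02 → Q = 641 cartons
Orders/yr = 52,580/641 = 82.028; ordering cost = 82.028 × $152 = $12,468.27
Average inventory = 641/2 = 320.5; holding cost = 320.5 × $38.9 = $12,467.45
Total = $12,468.27 + $12,467.45 = $24,935.72

$24,935.72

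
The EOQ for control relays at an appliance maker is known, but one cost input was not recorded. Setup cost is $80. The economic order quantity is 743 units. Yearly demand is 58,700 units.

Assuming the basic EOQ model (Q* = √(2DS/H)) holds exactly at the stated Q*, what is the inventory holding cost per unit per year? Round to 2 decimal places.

EOQ relation: Q² = 2DS/H, so rearrange for the unknown.
H = 2DS / Q² = 2 × 58,700 × 80 / 743² = 17.0130

$17.01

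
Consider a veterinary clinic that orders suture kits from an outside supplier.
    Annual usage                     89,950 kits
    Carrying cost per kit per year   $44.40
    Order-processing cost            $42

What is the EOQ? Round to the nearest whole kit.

413 kits

EOQ = √(2DS/H) = √(2 × 89,950 × 42 / 44.4)
    = √(170,175.68) ≈ 412.52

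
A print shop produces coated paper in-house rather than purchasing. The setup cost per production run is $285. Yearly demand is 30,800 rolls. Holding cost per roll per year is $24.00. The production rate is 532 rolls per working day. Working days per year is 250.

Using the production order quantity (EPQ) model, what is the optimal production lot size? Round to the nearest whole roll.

976 rolls

d = 30,800/250 = 123.2000 rolls/day;  effective holding cost H(1 − d/p) = 24·(1 − 123.2000/532) = 18.44211
Q* = √(2DS / H_eff) = √(2·30,800·285 / 18.44211) ≈ 975.68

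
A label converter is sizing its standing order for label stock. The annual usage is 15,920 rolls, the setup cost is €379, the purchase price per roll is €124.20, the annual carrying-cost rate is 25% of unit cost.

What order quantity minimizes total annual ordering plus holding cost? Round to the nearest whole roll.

H = i·C = 0.25 × €124.2 = €31.0500 per roll-year
EOQ = √(2DS/H) = √(2 × 15,920 × 379 / 31.05)
    = √(388,642.83) ≈ 623.41

623 rolls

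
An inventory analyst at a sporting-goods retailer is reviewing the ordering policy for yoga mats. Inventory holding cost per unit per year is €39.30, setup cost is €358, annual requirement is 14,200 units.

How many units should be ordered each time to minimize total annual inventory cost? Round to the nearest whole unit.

Optimal lot size Q* = (2 × 14,200 × €358 / €39.3)^½ ≈ 508.63

509 units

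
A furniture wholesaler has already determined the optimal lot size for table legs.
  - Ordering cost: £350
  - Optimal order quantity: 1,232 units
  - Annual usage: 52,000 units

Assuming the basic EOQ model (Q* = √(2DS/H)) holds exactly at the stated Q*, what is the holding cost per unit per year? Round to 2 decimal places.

Since Q* = (2DS/H)^½, squaring gives Q*²·H = 2DS.
H = 2DS / Q² = 2 × 52,000 × 350 / 1,232² = 23.9817

£23.98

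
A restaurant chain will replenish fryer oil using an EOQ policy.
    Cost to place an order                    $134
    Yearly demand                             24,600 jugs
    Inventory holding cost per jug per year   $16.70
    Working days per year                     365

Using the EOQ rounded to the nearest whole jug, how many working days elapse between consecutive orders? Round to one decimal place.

9.3 days

EOQ = √(2DS/H) = √(2 × 24,600 × 134 / 16.7)
    = √(394,778.44) ≈ 628.31 → Q = 628 jugs
Days between orders = 365 / (D/Q) = 365 / 39.172 ≈ 9.318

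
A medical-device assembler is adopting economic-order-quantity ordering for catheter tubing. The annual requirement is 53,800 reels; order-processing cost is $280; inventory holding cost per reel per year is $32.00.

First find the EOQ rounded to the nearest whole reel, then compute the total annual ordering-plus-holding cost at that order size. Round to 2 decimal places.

EOQ = √(2DS/H) = √(2 × 53,800 × 280 / 32)
    = √(941,500.00) ≈ 970.31 → Q = 970 reels
Annual ordering cost = (D/Q)·S = (53,800/970) × 280 = $15,529.90
Annual holding cost  = (Q/2)·H = (970/2) × 32 = $15,520.00
Total = $15,529.90 + $15,520.00 = $31,049.90

$31,049.90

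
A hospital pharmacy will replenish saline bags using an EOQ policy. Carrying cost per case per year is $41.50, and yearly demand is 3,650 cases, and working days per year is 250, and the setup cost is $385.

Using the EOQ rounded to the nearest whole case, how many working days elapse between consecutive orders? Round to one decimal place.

Q* = √(2·D·S / H) = √(2·3,650·385 / 41.5) = √67,722.9 ≈ 260.24 → Q = 260 cases
Days between orders = 250 / (D/Q) = 250 / 14.038 ≈ 17.808

17.8 days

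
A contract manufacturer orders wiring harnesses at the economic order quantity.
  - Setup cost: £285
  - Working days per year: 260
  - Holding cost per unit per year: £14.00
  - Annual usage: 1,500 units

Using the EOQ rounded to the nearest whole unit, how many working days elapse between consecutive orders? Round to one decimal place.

42.8 days

Optimal lot size Q* = (2 × 1,500 × £285 / £14)^½ ≈ 247.13 → Q = 247 units
T = Q/D × 260 days = 247/1,500 × 260 = 42.813 days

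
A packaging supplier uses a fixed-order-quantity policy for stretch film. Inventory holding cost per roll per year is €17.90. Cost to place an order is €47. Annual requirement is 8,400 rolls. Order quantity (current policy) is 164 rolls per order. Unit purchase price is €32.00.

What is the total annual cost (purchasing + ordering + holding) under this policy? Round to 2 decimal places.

€272,675.12

Orders/yr = 8,400/164 = 51.220; ordering cost = 51.220 × €47 = €2,407.32
Average inventory = 164/2 = 82; holding cost = 82 × €17.9 = €1,467.80
Purchase cost = D·C = 8,400 × 32 = €268,800.00
Total = €2,407.32 + €1,467.80 + €268,800.00 = €272,675.12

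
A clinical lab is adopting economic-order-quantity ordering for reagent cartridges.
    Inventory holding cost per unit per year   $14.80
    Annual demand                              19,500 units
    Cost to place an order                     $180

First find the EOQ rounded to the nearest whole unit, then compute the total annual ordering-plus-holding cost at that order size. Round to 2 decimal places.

$10,192.94

EOQ = √(2DS/H) = √(2 × 19,500 × 180 / 14.8)
    = √(474,324.32) ≈ 688.71 → Q = 689 units
Annual ordering cost = (D/Q)·S = (19,500/689) × 180 = $5,094.34
Annual holding cost  = (Q/2)·H = (689/2) × 14.8 = $5,098.60
Total = $5,094.34 + $5,098.60 = $10,192.94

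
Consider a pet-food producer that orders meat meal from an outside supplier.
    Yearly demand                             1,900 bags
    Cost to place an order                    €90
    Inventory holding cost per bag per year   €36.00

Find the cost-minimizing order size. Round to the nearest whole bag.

97 bags

EOQ = √(2DS/H) = √(2 × 1,900 × 90 / 36)
    = √(9,500.00) ≈ 97.47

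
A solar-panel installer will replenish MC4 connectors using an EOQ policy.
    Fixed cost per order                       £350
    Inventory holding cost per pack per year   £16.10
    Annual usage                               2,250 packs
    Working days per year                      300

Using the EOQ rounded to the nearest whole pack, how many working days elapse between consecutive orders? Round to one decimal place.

41.7 days

2DS/H = 2·2,250·350/16.1 = 97,826.09
EOQ = √97,826.09 ≈ 312.77 → Q = 313 packs
Cycle time = (working days × Q)/D = (300 × 313) / 2,250 = 41.733 days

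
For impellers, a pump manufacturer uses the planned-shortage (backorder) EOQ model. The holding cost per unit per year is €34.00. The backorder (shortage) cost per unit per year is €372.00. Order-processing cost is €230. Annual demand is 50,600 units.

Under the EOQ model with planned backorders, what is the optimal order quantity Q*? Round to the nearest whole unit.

Q* = √(2DS/H) · √((H + b)/b)
   = √(2 × 50,600 × 230 / 34) · √((34 + 372) / 372)
   = 827.398 × 1.0447 ≈ 864.38

864 units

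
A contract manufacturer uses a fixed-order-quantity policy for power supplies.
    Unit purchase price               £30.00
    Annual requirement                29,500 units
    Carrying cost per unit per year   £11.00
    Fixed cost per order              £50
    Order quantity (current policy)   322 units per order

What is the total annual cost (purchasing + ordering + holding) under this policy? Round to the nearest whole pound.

£891,352

Ordering: D/Q × S = 29,500/322 × £50 = £4,580.75
Holding:  Q/2 × H = 322/2 × £11 = £1,771.00
Purchase cost = D·C = 29,500 × 30 = £885,000.00
Total = £4,580.75 + £1,771.00 + £885,000.00 = £891,351.75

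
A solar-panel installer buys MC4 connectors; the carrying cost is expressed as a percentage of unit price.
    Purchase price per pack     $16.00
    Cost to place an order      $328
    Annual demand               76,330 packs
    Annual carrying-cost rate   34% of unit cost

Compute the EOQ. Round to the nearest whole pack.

H = i·C = 0.34 × $16 = $5.4400 per pack-year
2DS/H = 2·76,330·328/5.44 = 9,204,500.00
EOQ = √9,204,500.00 ≈ 3,033.89

3,034 packs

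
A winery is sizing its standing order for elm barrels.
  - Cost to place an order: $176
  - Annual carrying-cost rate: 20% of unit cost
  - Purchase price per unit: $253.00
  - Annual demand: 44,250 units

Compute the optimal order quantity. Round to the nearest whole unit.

Carrying cost H = $253 × 20% = $50.6000/unit/yr
2DS/H = 2·44,250·176/50.6 = 307,826.09
EOQ = √307,826.09 ≈ 554.82

555 units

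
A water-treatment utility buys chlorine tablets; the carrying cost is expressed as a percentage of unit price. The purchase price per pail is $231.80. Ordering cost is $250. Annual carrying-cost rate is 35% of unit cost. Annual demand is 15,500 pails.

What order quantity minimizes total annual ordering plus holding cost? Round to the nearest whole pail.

Holding cost per pail per year: H = 35% × $231.8 = $81.1300
Q* = √(2·D·S / H) = √(2·15,500·250 / 81.13) = √95,525.7 ≈ 309.07

309 pails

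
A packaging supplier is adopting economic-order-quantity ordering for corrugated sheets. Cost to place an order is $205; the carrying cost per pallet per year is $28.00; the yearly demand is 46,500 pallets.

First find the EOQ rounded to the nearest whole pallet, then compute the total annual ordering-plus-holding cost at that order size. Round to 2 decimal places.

2DS/H = 2·46,500·205/28 = 680,892.86
EOQ = √680,892.86 ≈ 825.16 → Q = 825 pallets
Ordering: D/Q × S = 46,500/825 × $205 = $11,554.55
Holding:  Q/2 × H = 825/2 × $28 = $11,550.00
Total = $11,554.55 + $11,550.00 = $23,104.55

$23,104.55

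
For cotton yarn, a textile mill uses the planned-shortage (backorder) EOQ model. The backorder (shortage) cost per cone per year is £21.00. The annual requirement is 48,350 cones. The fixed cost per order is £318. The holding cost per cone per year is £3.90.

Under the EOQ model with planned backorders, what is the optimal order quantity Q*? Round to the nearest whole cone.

Basic EOQ = √(2·48,350·318/3.9) = 2,807.983
Backorder adjustment √((H+b)/b) = √((3.9+21)/21) = 1.0889
Q* = 2,807.983 × 1.0889 ≈ 3,057.63

3,058 cones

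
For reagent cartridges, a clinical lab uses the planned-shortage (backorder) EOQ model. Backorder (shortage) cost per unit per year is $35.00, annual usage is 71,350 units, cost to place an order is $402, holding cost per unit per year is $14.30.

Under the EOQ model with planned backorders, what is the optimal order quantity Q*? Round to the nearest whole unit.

2,377 units

Q* = √(2DS/H) · √((H + b)/b)
   = √(2 × 71,350 × 402 / 14.3) · √((14.3 + 35) / 35)
   = 2,002.890 × 1.1868 ≈ 2,377.09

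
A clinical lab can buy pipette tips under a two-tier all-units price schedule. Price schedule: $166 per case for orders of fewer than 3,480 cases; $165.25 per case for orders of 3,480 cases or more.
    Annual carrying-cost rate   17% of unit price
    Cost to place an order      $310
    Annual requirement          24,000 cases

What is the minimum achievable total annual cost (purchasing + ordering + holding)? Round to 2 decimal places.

H₁ = 17%×$166 = $28.2200;  H₂ = 17%×$165.25 = $28.0925
EOQ₁ = √(2×24,000×310/28.2200) = 726.14  (< 3,480, feasible at tier 1)
EOQ₂ = √(2×24,000×310/28.0925) = 727.79  (< 3,480 → use Q = 3,480 at tier-2 price)
TC(tier 1 (EOQ₁), Q≈726.1) = $4,004,491.79
TC(tier 2, Q≈3,480.0) = $4,017,018.88
Minimum at tier 1 (EOQ₁): $4,004,491.79

$4,004,491.79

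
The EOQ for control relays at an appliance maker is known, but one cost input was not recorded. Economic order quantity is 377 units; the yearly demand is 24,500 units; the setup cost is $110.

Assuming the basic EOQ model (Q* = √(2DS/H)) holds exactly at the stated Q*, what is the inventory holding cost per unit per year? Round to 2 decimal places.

$37.92

Since Q* = (2DS/H)^½, squaring gives Q*²·H = 2DS.
H = 2DS / Q² = 2 × 24,500 × 110 / 377² = 37.9233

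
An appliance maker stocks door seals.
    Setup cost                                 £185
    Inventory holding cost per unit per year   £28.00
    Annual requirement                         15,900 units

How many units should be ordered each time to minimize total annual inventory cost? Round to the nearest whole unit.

458 units

Q* = √(2·D·S / H) = √(2·15,900·185 / 28) = √210,107.1 ≈ 458.37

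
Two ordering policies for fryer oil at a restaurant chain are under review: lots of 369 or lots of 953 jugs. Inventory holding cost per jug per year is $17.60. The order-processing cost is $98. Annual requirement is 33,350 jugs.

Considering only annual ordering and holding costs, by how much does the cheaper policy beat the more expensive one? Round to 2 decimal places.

For each Q, cost = (D/Q)·S + (Q/2)·H.
TC(369) = (33,350/369)×98 + (369/2)×17.6 = $12,104.38
TC(953) = (33,350/953)×98 + (953/2)×17.6 = $11,815.89
|ΔTC| = |$12,104.38 − $11,815.89| = $288.50

$288.50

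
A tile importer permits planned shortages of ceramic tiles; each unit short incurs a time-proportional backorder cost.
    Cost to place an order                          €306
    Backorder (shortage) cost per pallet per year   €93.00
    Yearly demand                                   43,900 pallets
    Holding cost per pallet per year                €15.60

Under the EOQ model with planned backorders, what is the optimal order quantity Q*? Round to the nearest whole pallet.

1,418 pallets

Basic EOQ = √(2·43,900·306/15.6) = 1,312.338
Backorder adjustment √((H+b)/b) = √((15.6+93)/93) = 1.0806
Q* = 1,312.338 × 1.0806 ≈ 1,418.14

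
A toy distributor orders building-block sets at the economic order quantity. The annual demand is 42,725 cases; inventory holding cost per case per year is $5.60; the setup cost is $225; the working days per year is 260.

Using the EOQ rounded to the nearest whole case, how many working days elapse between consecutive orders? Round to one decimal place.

11.3 days

Optimal lot size Q* = (2 × 42,725 × $225 / $5.6)^½ ≈ 1,852.91 → Q = 1,853 cases
Cycle time = (working days × Q)/D = (260 × 1,853) / 42,725 = 11.276 days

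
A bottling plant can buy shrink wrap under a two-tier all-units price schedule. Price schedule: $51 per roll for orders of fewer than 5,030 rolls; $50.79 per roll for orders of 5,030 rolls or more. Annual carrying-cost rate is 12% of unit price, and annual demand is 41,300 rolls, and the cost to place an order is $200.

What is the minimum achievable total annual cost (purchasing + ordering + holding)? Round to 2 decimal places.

H₁ = 12%×$51 = $6.1200;  H₂ = 12%×$50.79 = $6.0948
EOQ₁ = √(2×41,300×200/6.1200) = 1,642.97  (< 5,030, feasible at tier 1)
EOQ₂ = √(2×41,300×200/6.0948) = 1,646.36  (< 5,030 → use Q = 5,030 at tier-2 price)
TC(tier 1 (EOQ₁), Q≈1,643.0) = $2,116,354.97
TC(tier 2, Q≈5,030.0) = $2,114,597.57
Minimum at tier 2: $2,114,597.57

$2,114,597.57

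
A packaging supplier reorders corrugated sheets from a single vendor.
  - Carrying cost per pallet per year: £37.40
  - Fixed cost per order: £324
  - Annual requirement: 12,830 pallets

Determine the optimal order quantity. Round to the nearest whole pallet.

2DS/H = 2·12,830·324/37.4 = 222,295.19
EOQ = √222,295.19 ≈ 471.48

471 pallets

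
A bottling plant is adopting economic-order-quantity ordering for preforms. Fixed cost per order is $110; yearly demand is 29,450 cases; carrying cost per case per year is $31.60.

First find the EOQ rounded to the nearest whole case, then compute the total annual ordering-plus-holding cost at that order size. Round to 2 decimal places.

Optimal lot size Q* = (2 × 29,450 × $110 / $31.6)^½ ≈ 452.80 → Q = 453 cases
Orders/yr = 29,450/453 = 65.011; ordering cost = 65.011 × $110 = $7,151.21
Average inventory = 453/2 = 226.5; holding cost = 226.5 × $31.6 = $7,157.40
Total = $7,151.21 + $7,157.40 = $14,308.61

$14,308.61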